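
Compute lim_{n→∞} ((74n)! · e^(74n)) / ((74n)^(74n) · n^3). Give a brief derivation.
lim = 0

Stirling: (74n)! ~ sqrt(2π·74n) · (74n/e)^(74n). Hence
  (74n)! · e^(74n) / (74n)^(74n) ~ sqrt(2π·74n).
Dividing by n^3: sqrt(2π·74n) / n^3 = sqrt(2π·74) · n^((1−6)/2), so the expression behaves like sqrt(2π·74) · n^((1−6)/2) → 0.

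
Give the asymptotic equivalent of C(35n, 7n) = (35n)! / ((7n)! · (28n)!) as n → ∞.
C(35n, 7n) ~ (3125/256)^(7n) · sqrt(5/(8π·7n))

Write N = 7n. Apply Stirling to each factorial:
  (5N)! ~ sqrt(2π·5N) · (5N/e)^(5N),
  N! ~ sqrt(2π N) · (N/e)^N,
  (4N)! ~ sqrt(2π·4N) · (4N/e)^(4N).
The exponential factors combine to (5N)^(5N) / (N^N · (4N)^(4N)) = 5^(5N)/4^(4N) = (5^5/4^4)^N = (3125/256)^N.
The square-root prefactors combine to sqrt(2π·5N) / (sqrt(2π N)·sqrt(2π·4N)) = sqrt(5 / (2π·4·N)) = sqrt(5/(8π·7n)).
Substituting N = 7n: C(35n, 7n) ~ (3125/256)^(7n) · sqrt(5/(8π·7n)).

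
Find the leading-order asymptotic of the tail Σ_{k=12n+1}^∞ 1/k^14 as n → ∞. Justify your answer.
Σ_{k>12n} 1/k^14 ~ 1/(13 · (12n)^13)

Compare to the integral: ∫_{12n}^∞ x^(−14) dx = [−x^(−13)/13]_{12n}^∞ = 1/((14−1)·(12n)^13). Euler-Maclaurin then gives
  Σ_{k>12n} 1/k^14 = ∫_{12n}^∞ dx/x^14 − 1/(2·(12n)^14) + O(1/(12n)^15).
(Equivalently this is ζ(14) − Σ_{k≤12n} 1/k^14.)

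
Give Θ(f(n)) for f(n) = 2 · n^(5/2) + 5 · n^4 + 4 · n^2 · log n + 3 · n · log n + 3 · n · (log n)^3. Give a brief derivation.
f(n) ∈ Θ(n^4)

Compare the terms by growth order. For large n, n^a · (log n)^b dominates n^a' · (log n)^b' iff a > a', or (a = a' and b > b'). Ranking the 5 terms shows the dominant one is 5 · n^4. Hence f(n) ∈ Θ(n^4).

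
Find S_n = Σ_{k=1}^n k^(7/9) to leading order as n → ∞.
S_n ~ (9/16) · n^(16/9)

Integral comparison: Σ_{k=1}^n k^(7/9) = ∫_0^n x^(7/9) dx + O(n^(7/9)). The integral is n^(1 + 7/9) / (1 + 7/9) = n^((7+9)/9) / ((7+9)/9) = (9/16) · n^(16/9).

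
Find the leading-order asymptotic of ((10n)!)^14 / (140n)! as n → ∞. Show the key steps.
((10n)!)^14/(140n)! ~ ((2π·10n)^(13/2) / sqrt(14)) · 14^(−14·10n)  →  0

Write N = 10n. Stirling: N! ~ sqrt(2π N)(N/e)^N and (14N)! ~ sqrt(2π·14N)·(14N/e)^(14N).
  (N!)^14/(14N)! ~ (2π N)^(14/2) (N/e)^(14N) / [sqrt(2π·14N) (14N/e)^(14N)]
     = (2π N)^(14/2) / sqrt(2π·14N) · (N/(14N))^(14N)
     = (2π N)^((14−1)/2) / sqrt(14) · 14^(−14N).
Since 14^14 > 1, the factor 14^(−14N) decays exponentially, so the ratio → 0. Substituting N = 10n gives the stated form.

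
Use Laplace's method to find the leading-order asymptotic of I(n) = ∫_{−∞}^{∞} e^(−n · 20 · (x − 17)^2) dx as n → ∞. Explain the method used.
I(n) = sqrt(π/(20n))

Here φ(x) = 20 · (x − 17)^2 has its unique minimum at x* = 17 with φ(x*) = 0 and φ''(x*) = 40. Laplace's method gives
  I(n) ~ e^(−n φ(x*)) · sqrt(2π / (n · φ''(x*))) = sqrt(2π / (40n)) = sqrt(π/(20n)).
This is exact: substituting u = (x − 17)·sqrt(20n) gives I(n) = (1/sqrt(20n)) ∫_{−∞}^{∞} e^(−u^2) du = sqrt(π/(20n)).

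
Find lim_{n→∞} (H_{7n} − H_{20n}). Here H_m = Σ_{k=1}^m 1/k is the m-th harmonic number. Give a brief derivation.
lim = ln(7/20)

Euler-Maclaurin gives H_m = ln m + γ + 1/(2m) + O(1/m^2). The γ and O(1/m) terms cancel in the difference:
  H_{7n} − H_{20n} = ln(7n) − ln(20n) + O(1/n) = ln(7/20) + O(1/n).
Hence the limit is ln(7/20).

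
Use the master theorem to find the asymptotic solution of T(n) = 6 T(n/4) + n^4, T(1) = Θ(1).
T(n) = Θ(n^4)

log_4 6 ≈ 1.292. f(n) = n^4 dominates n^(log_4 6) since 4 > 1.292, and the regularity condition a·f(n/b) = 6·(n/4)^4 = (6/256)·n^4 ≤ c·f(n) holds with c = 6/256 ≈ 0.0234 < 1. So this is Case 3: T(n) = Θ(f(n)) = Θ(n^4).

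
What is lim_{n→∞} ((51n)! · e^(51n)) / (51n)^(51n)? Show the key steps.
lim = ∞

Stirling: (51n)! ~ sqrt(2π·51n) · (51n/e)^(51n). Hence
  (51n)! · e^(51n) / (51n)^(51n) ~ sqrt(2π·51n) = sqrt(2π·51) · sqrt(n) → ∞.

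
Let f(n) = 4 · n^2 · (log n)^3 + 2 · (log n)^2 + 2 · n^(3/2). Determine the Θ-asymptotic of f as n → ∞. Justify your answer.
f(n) ∈ Θ(n^2 · (log n)^3)

Compare the terms by growth order. For large n, n^a · (log n)^b dominates n^a' · (log n)^b' iff a > a', or (a = a' and b > b'). Ranking the 3 terms shows the dominant one is 4 · n^2 · (log n)^3. Hence f(n) ∈ Θ(n^2 · (log n)^3).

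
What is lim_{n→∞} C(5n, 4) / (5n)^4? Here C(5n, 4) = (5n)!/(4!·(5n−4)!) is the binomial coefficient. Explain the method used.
lim = 1/4! = 1/24

With N = 5n → ∞: C(N, 4) / N^4 = [N(N−1)…(N−3)] / (4! · N^4) = (1/4!) · 1 · (1 − 1/(5n)) · (1 − 2/(5n)) · (1 − 3/(5n)). Each factor → 1 as N → ∞, so the limit is 1/4! = 1/24.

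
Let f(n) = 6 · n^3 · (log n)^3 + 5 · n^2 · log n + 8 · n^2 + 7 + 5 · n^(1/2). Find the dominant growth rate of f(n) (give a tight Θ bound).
f(n) ∈ Θ(n^3 · (log n)^3)

Compare the terms by growth order. For large n, n^a · (log n)^b dominates n^a' · (log n)^b' iff a > a', or (a = a' and b > b'). Ranking the 5 terms shows the dominant one is 6 · n^3 · (log n)^3. Hence f(n) ∈ Θ(n^3 · (log n)^3).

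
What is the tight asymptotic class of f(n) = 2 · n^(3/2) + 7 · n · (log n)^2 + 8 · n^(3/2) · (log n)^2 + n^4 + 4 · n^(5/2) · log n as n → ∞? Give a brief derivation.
f(n) ∈ Θ(n^4)

Compare the terms by growth order. For large n, n^a · (log n)^b dominates n^a' · (log n)^b' iff a > a', or (a = a' and b > b'). Ranking the 5 terms shows the dominant one is n^4. Hence f(n) ∈ Θ(n^4).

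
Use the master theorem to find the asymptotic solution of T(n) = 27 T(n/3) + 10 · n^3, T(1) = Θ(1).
T(n) = Θ(n^3 log n)

log_3 27 = 3, and f(n) = 10 · n^3 = Θ(n^(log_3 27)). This is Case 2 of the master theorem: T(n) = Θ(f(n) · log n) = Θ(n^3 log n).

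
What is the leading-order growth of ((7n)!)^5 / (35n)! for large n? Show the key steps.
((7n)!)^5/(35n)! ~ ((2π·7n)^(4/2) / sqrt(5)) · 5^(−5·7n)  →  0

Write N = 7n. Stirling: N! ~ sqrt(2π N)(N/e)^N and (5N)! ~ sqrt(2π·5N)·(5N/e)^(5N).
  (N!)^5/(5N)! ~ (2π N)^(5/2) (N/e)^(5N) / [sqrt(2π·5N) (5N/e)^(5N)]
     = (2π N)^(5/2) / sqrt(2π·5N) · (N/(5N))^(5N)
     = (2π N)^((5−1)/2) / sqrt(5) · 5^(−5N).
Since 5^5 > 1, the factor 5^(−5N) decays exponentially, so the ratio → 0. Substituting N = 7n gives the stated form.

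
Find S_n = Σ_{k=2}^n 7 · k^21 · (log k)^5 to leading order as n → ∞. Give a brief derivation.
S_n ~ 7 · n^22 · (log n)^5 / 22

By integral comparison, S_n = ∫_1^n 7 · x^21 · (log x)^5 dx + O(n^21 · (log n)^5). For the integral, the leading term of ∫_1^n x^21 (log x)^5 dx is n^22/22 · (log n)^5 (by repeated integration by parts; each step lowers the log-exponent and produces a relatively O(1/log n) correction). Hence S_n ~ 7 · n^22 · (log n)^5 / 22.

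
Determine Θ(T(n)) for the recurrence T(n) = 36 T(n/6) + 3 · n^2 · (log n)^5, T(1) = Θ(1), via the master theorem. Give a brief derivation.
T(n) = Θ(n^2 · (log n)^6)

Here log_6 36 = 2 and f(n) = 3 · n^2 · (log n)^5 = Θ(n^(log_6 36) · (log n)^5). This is the extended Case 2 of the master theorem (f matches the critical exponent up to log factors), giving T(n) = Θ(n^(log_6 36) · (log n)^(5+1)) = Θ(n^2 · (log n)^6).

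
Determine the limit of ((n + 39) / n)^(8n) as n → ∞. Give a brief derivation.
lim = e^312

Rewrite as (1 + 39/n)^(8n). By the standard limit (1 + x/n)^n → e^x, we have (1 + 39/n)^n → e^39, and raising to the 8th power gives e^312.
More precisely, ln[(1 + 39/n)^(8n)] = 8n · ln(1 + 39/n) = 8n · (39/n + O(1/n^2)) = 312 + O(1/n) → 312.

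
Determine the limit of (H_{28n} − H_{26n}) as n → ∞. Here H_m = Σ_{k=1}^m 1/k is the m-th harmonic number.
lim = ln(28/26) = ln(14/13)

Euler-Maclaurin gives H_m = ln m + γ + 1/(2m) + O(1/m^2). The γ and O(1/m) terms cancel in the difference:
  H_{28n} − H_{26n} = ln(28n) − ln(26n) + O(1/n) = ln(28/26) + O(1/n).
Hence the limit is ln(28/26) = ln(14/13).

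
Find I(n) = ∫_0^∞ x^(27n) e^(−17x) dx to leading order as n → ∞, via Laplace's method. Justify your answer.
I(n) ~ (sqrt(2π·27n) / 17) · (27n/(17e))^(27n)

Write the integrand as exp(27n ln x − 17x) and set f(x) = 27n ln x − 17x. Then f'(x) = 27n/x − 17 = 0 at x* = 27n/17, and f''(x*) = −27n/x*^2 = −17^2/(27n). Laplace's method (interior maximum) gives
  I(n) ~ e^(f(x*)) · sqrt(2π / |f''(x*)|)
        = exp(27n ln(27n/17) − 27n) · sqrt(2π · 27n / 17^2)
        = (27n/17)^(27n) e^(−27n) · sqrt(2π·27n) / 17
        = (sqrt(2π·27n) / 17) · (27n/(17e))^(27n).
This matches Γ(27n+1)/17^(27n+1) with Stirling applied to Γ.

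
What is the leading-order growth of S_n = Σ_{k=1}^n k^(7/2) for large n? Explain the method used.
S_n ~ (2/9) · n^(9/2)

Integral comparison: Σ_{k=1}^n k^(7/2) = ∫_0^n x^(7/2) dx + O(n^(7/2)). The integral is n^(1 + 7/2) / (1 + 7/2) = n^((7+2)/2) / ((7+2)/2) = (2/9) · n^(9/2).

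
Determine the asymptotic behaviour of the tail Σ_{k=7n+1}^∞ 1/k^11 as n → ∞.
Σ_{k>7n} 1/k^11 ~ 1/(10 · (7n)^10)

Compare to the integral: ∫_{7n}^∞ x^(−11) dx = [−x^(−10)/10]_{7n}^∞ = 1/((11−1)·(7n)^10). Euler-Maclaurin then gives
  Σ_{k>7n} 1/k^11 = ∫_{7n}^∞ dx/x^11 − 1/(2·(7n)^11) + O(1/(7n)^12).
(Equivalently this is ζ(11) − Σ_{k≤7n} 1/k^11.)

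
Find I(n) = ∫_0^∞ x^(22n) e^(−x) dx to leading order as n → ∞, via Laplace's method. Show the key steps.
I(n) ~ sqrt(2π·22n) · (22n/e)^(22n)

Write the integrand as exp(22n ln x − x) and set f(x) = 22n ln x − x. Then f'(x) = 22n/x − 1 = 0 at x* = 22n, and f''(x*) = −22n/x*^2 = −1/(22n). Laplace's method (interior maximum) gives
  I(n) ~ e^(f(x*)) · sqrt(2π / |f''(x*)|)
        = exp(22n ln(22n) − 22n) · sqrt(2π · 22n)
        = (22n)^(22n) e^(−22n) · sqrt(2π·22n)
        = sqrt(2π·22n) · (22n/e)^(22n).
This matches Γ(22n+1) with Stirling applied to Γ.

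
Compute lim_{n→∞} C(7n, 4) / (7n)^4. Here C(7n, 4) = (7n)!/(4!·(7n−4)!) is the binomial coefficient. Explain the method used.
lim = 1/4! = 1/24

With N = 7n → ∞: C(N, 4) / N^4 = [N(N−1)…(N−3)] / (4! · N^4) = (1/4!) · 1 · (1 − 1/(7n)) · (1 − 2/(7n)) · (1 − 3/(7n)). Each factor → 1 as N → ∞, so the limit is 1/4! = 1/24.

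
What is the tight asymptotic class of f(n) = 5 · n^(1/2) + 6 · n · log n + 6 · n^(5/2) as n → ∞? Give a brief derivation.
f(n) ∈ Θ(n^(5/2))

Compare the terms by growth order. For large n, n^a · (log n)^b dominates n^a' · (log n)^b' iff a > a', or (a = a' and b > b'). Ranking the 3 terms shows the dominant one is 6 · n^(5/2). Hence f(n) ∈ Θ(n^(5/2)).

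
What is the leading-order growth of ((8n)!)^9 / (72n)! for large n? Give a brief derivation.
((8n)!)^9/(72n)! ~ ((2π·8n)^(8/2) / 3) · 9^(−9·8n)  →  0

Write N = 8n. Stirling: N! ~ sqrt(2π N)(N/e)^N and (9N)! ~ sqrt(2π·9N)·(9N/e)^(9N).
  (N!)^9/(9N)! ~ (2π N)^(9/2) (N/e)^(9N) / [sqrt(2π·9N) (9N/e)^(9N)]
     = (2π N)^(9/2) / sqrt(2π·9N) · (N/(9N))^(9N)
     = (2π N)^((9−1)/2) / 3 · 9^(−9N).
Since 9^9 > 1, the factor 9^(−9N) decays exponentially, so the ratio → 0. Substituting N = 8n gives the stated form.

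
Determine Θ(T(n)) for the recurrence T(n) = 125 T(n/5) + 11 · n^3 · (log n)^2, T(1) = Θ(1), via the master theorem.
T(n) = Θ(n^3 · (log n)^3)

Here log_5 125 = 3 and f(n) = 11 · n^3 · (log n)^2 = Θ(n^(log_5 125) · (log n)^2). This is the extended Case 2 of the master theorem (f matches the critical exponent up to log factors), giving T(n) = Θ(n^(log_5 125) · (log n)^(2+1)) = Θ(n^3 · (log n)^3).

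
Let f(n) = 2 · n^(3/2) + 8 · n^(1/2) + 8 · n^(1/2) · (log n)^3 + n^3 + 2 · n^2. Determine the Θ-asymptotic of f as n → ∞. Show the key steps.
f(n) ∈ Θ(n^3)

Compare the terms by growth order. For large n, n^a · (log n)^b dominates n^a' · (log n)^b' iff a > a', or (a = a' and b > b'). Ranking the 5 terms shows the dominant one is n^3. Hence f(n) ∈ Θ(n^3).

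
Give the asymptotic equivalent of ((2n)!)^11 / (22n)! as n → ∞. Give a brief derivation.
((2n)!)^11/(22n)! ~ ((2π·2n)^(10/2) / sqrt(11)) · 11^(−11·2n)  →  0

Write N = 2n. Stirling: N! ~ sqrt(2π N)(N/e)^N and (11N)! ~ sqrt(2π·11N)·(11N/e)^(11N).
  (N!)^11/(11N)! ~ (2π N)^(11/2) (N/e)^(11N) / [sqrt(2π·11N) (11N/e)^(11N)]
     = (2π N)^(11/2) / sqrt(2π·11N) · (N/(11N))^(11N)
     = (2π N)^((11−1)/2) / sqrt(11) · 11^(−11N).
Since 11^11 > 1, the factor 11^(−11N) decays exponentially, so the ratio → 0. Substituting N = 2n gives the stated form.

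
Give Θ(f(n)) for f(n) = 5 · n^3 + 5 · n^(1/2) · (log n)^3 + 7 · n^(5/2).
f(n) ∈ Θ(n^3)

Compare the terms by growth order. For large n, n^a · (log n)^b dominates n^a' · (log n)^b' iff a > a', or (a = a' and b > b'). Ranking the 3 terms shows the dominant one is 5 · n^3. Hence f(n) ∈ Θ(n^3).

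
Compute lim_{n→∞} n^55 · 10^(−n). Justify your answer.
lim = 0

Exponentials with base > 1 dominate every fixed polynomial: for any fixed c, n^c / 10^n → 0 as n → ∞ (e.g. by the ratio test, or by writing 10^n = e^(n ln 10) and noting e^(n ln 10) / n^c → ∞). Hence n^55 · 10^(−n) = n^55 / 10^n → 0.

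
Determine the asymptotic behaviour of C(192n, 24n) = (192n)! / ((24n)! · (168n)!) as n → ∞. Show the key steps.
C(192n, 24n) ~ (16777216/823543)^(24n) · sqrt(4/(7π·24n))

Write N = 24n. Apply Stirling to each factorial:
  (8N)! ~ sqrt(2π·8N) · (8N/e)^(8N),
  N! ~ sqrt(2π N) · (N/e)^N,
  (7N)! ~ sqrt(2π·7N) · (7N/e)^(7N).
The exponential factors combine to (8N)^(8N) / (N^N · (7N)^(7N)) = 8^(8N)/7^(7N) = (8^8/7^7)^N = (16777216/823543)^N.
The square-root prefactors combine to sqrt(2π·8N) / (sqrt(2π N)·sqrt(2π·7N)) = sqrt(8 / (2π·7·N)) = sqrt(4/(7π·24n)).
Substituting N = 24n: C(192n, 24n) ~ (16777216/823543)^(24n) · sqrt(4/(7π·24n)).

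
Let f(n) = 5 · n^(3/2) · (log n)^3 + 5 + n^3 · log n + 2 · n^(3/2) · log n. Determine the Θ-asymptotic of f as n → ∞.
f(n) ∈ Θ(n^3 · log n)

Compare the terms by growth order. For large n, n^a · (log n)^b dominates n^a' · (log n)^b' iff a > a', or (a = a' and b > b'). Ranking the 4 terms shows the dominant one is n^3 · log n. Hence f(n) ∈ Θ(n^3 · log n).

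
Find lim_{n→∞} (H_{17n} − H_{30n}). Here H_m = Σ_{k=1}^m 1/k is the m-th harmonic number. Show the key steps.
lim = ln(17/30)

Euler-Maclaurin gives H_m = ln m + γ + 1/(2m) + O(1/m^2). The γ and O(1/m) terms cancel in the difference:
  H_{17n} − H_{30n} = ln(17n) − ln(30n) + O(1/n) = ln(17/30) + O(1/n).
Hence the limit is ln(17/30).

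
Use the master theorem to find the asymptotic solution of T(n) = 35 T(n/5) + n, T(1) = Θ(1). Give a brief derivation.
T(n) = Θ(n^(log_5 35))

Master theorem: compare f(n) = n to n^(log_5 35) where log_5 35 ≈ 2.209. Since 1 < log_5 35, we have f(n) = O(n^(log_5 35 − ε)) for some ε > 0 — Case 1. Hence T(n) = Θ(n^(log_5 35)).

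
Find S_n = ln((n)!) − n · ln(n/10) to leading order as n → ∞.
S_n ~ n · (ln 10 − 1) + O(ln n)

Stirling: ln((n)!) = n ln(n) − n + O(ln n).
  S_n = n ln(n) − n − n ln(n/10) + O(ln n)
      = n ln(n) − n ln n + n ln 10 − n + O(ln n)
      = n ln 10 − n + O(ln n)
      = n (ln 10 − 1) + O(ln n).
Numerically ln(10) − 1 ≈ 1.3026.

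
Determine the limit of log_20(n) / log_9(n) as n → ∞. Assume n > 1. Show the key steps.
lim = ln(9) / ln(20) = log_20(9)

Change of base: log_20(n) = ln n / ln 20 and log_9(n) = ln n / ln 9. The ratio is (ln n / ln 20) · (ln 9 / ln n) = ln 9 / ln 20, a constant independent of n. So the limit is ln 9 / ln 20 = log_20(9).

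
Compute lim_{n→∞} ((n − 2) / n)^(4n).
lim = e^(−8)

Rewrite as (1 − 2/n)^(4n). By the standard limit (1 + x/n)^n → e^x, we have (1 − 2/n)^n → e^(−2), and raising to the 4th power gives e^(−8).
More precisely, ln[(1 − 2/n)^(4n)] = 4n · ln(1 − 2/n) = 4n · (-2/n + O(1/n^2)) = -8 + O(1/n) → -8.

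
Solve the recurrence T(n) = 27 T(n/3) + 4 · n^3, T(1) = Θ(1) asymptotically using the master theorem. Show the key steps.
T(n) = Θ(n^3 log n)

log_3 27 = 3, and f(n) = 4 · n^3 = Θ(n^(log_3 27)). This is Case 2 of the master theorem: T(n) = Θ(f(n) · log n) = Θ(n^3 log n).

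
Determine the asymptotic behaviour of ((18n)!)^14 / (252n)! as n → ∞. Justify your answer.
((18n)!)^14/(252n)! ~ ((2π·18n)^(13/2) / sqrt(14)) · 14^(−14·18n)  →  0

Write N = 18n. Stirling: N! ~ sqrt(2π N)(N/e)^N and (14N)! ~ sqrt(2π·14N)·(14N/e)^(14N).
  (N!)^14/(14N)! ~ (2π N)^(14/2) (N/e)^(14N) / [sqrt(2π·14N) (14N/e)^(14N)]
     = (2π N)^(14/2) / sqrt(2π·14N) · (N/(14N))^(14N)
     = (2π N)^((14−1)/2) / sqrt(14) · 14^(−14N).
Since 14^14 > 1, the factor 14^(−14N) decays exponentially, so the ratio → 0. Substituting N = 18n gives the stated form.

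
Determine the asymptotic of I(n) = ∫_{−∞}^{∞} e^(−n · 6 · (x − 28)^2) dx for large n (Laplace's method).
I(n) = sqrt(π/(6n))

Here φ(x) = 6 · (x − 28)^2 has its unique minimum at x* = 28 with φ(x*) = 0 and φ''(x*) = 12. Laplace's method gives
  I(n) ~ e^(−n φ(x*)) · sqrt(2π / (n · φ''(x*))) = sqrt(2π / (12n)) = sqrt(π/(6n)).
This is exact: substituting u = (x − 28)·sqrt(6n) gives I(n) = (1/sqrt(6n)) ∫_{−∞}^{∞} e^(−u^2) du = sqrt(π/(6n)).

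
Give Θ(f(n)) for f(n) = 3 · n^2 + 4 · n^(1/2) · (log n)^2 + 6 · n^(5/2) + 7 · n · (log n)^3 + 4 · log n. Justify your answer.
f(n) ∈ Θ(n^(5/2))

Compare the terms by growth order. For large n, n^a · (log n)^b dominates n^a' · (log n)^b' iff a > a', or (a = a' and b > b'). Ranking the 5 terms shows the dominant one is 6 · n^(5/2). Hence f(n) ∈ Θ(n^(5/2)).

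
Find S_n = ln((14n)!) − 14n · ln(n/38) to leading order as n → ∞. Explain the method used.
S_n ~ 14n · (ln 532 − 1) + O(ln n)

Stirling: ln((14n)!) = 14n ln(14n) − 14n + O(ln n).
  S_n = 14n ln(14n) − 14n − 14n ln(n/38) + O(ln n)
      = 14n ln(14n) − 14n ln n + 14n ln 38 − 14n + O(ln n)
      = 14n ln 14 + 14n ln 38 − 14n + O(ln n)
      = 14n (ln 532 − 1) + O(ln n).
Numerically ln(532) − 1 ≈ 5.2766.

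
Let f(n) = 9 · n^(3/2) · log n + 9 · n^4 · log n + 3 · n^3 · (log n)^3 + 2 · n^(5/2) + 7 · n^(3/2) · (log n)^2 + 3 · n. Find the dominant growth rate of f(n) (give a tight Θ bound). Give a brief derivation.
f(n) ∈ Θ(n^4 · log n)

Compare the terms by growth order. For large n, n^a · (log n)^b dominates n^a' · (log n)^b' iff a > a', or (a = a' and b > b'). Ranking the 6 terms shows the dominant one is 9 · n^4 · log n. Hence f(n) ∈ Θ(n^4 · log n).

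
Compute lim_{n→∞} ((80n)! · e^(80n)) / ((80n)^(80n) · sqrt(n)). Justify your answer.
lim = sqrt(2π·80)

Stirling: (80n)! ~ sqrt(2π·80n) · (80n/e)^(80n). Hence
  (80n)! · e^(80n) / (80n)^(80n) ~ sqrt(2π·80n).
Dividing by sqrt(n): sqrt(2π·80n) / sqrt(n) = sqrt(2π·80) · n^((1−1)/2), so the limit is sqrt(2π·80).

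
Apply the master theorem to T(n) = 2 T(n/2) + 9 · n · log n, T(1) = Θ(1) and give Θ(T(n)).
T(n) = Θ(n · (log n)^2)

Here log_2 2 = 1 and f(n) = 9 · n · log n = Θ(n^(log_2 2) · (log n)^1). This is the extended Case 2 of the master theorem (f matches the critical exponent up to log factors), giving T(n) = Θ(n^(log_2 2) · (log n)^(1+1)) = Θ(n · (log n)^2).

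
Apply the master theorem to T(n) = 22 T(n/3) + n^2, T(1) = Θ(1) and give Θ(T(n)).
T(n) = Θ(n^(log_3 22))

Master theorem: compare f(n) = n^2 to n^(log_3 22) where log_3 22 ≈ 2.814. Since 2 < log_3 22, we have f(n) = O(n^(log_3 22 − ε)) for some ε > 0 — Case 1. Hence T(n) = Θ(n^(log_3 22)).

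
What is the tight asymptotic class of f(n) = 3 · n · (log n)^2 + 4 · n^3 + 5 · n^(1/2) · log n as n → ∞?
f(n) ∈ Θ(n^3)

Compare the terms by growth order. For large n, n^a · (log n)^b dominates n^a' · (log n)^b' iff a > a', or (a = a' and b > b'). Ranking the 3 terms shows the dominant one is 4 · n^3. Hence f(n) ∈ Θ(n^3).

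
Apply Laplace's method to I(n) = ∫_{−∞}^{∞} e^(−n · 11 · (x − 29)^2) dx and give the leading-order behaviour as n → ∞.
I(n) = sqrt(π/(11n))

Here φ(x) = 11 · (x − 29)^2 has its unique minimum at x* = 29 with φ(x*) = 0 and φ''(x*) = 22. Laplace's method gives
  I(n) ~ e^(−n φ(x*)) · sqrt(2π / (n · φ''(x*))) = sqrt(2π / (22n)) = sqrt(π/(11n)).
This is exact: substituting u = (x − 29)·sqrt(11n) gives I(n) = (1/sqrt(11n)) ∫_{−∞}^{∞} e^(−u^2) du = sqrt(π/(11n)).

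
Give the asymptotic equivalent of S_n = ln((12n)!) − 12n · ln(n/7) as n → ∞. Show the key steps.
S_n ~ 12n · (ln 84 − 1) + O(ln n)

Stirling: ln((12n)!) = 12n ln(12n) − 12n + O(ln n).
  S_n = 12n ln(12n) − 12n − 12n ln(n/7) + O(ln n)
      = 12n ln(12n) − 12n ln n + 12n ln 7 − 12n + O(ln n)
      = 12n ln 12 + 12n ln 7 − 12n + O(ln n)
      = 12n (ln 84 − 1) + O(ln n).
Numerically ln(84) − 1 ≈ 3.4308.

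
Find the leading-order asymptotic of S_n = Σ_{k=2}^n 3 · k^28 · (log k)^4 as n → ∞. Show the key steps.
S_n ~ 3 · n^29 · (log n)^4 / 29

By integral comparison, S_n = ∫_1^n 3 · x^28 · (log x)^4 dx + O(n^28 · (log n)^4). For the integral, the leading term of ∫_1^n x^28 (log x)^4 dx is n^29/29 · (log n)^4 (by repeated integration by parts; each step lowers the log-exponent and produces a relatively O(1/log n) correction). Hence S_n ~ 3 · n^29 · (log n)^4 / 29.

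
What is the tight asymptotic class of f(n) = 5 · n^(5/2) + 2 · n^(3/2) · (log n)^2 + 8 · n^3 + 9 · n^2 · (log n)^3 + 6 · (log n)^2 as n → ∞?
f(n) ∈ Θ(n^3)

Compare the terms by growth order. For large n, n^a · (log n)^b dominates n^a' · (log n)^b' iff a > a', or (a = a' and b > b'). Ranking the 5 terms shows the dominant one is 8 · n^3. Hence f(n) ∈ Θ(n^3).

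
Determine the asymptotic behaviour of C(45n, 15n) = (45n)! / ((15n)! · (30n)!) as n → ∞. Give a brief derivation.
C(45n, 15n) ~ (27/4)^(15n) · sqrt(3/(4π·15n))

Write N = 15n. Apply Stirling to each factorial:
  (3N)! ~ sqrt(2π·3N) · (3N/e)^(3N),
  N! ~ sqrt(2π N) · (N/e)^N,
  (2N)! ~ sqrt(2π·2N) · (2N/e)^(2N).
The exponential factors combine to (3N)^(3N) / (N^N · (2N)^(2N)) = 3^(3N)/2^(2N) = (3^3/2^2)^N = (27/4)^N.
The square-root prefactors combine to sqrt(2π·3N) / (sqrt(2π N)·sqrt(2π·2N)) = sqrt(3 / (2π·2·N)) = sqrt(3/(4π·15n)).
Substituting N = 15n: C(45n, 15n) ~ (27/4)^(15n) · sqrt(3/(4π·15n)).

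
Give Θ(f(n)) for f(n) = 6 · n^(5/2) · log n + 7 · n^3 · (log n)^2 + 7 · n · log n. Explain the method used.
f(n) ∈ Θ(n^3 · (log n)^2)

Compare the terms by growth order. For large n, n^a · (log n)^b dominates n^a' · (log n)^b' iff a > a', or (a = a' and b > b'). Ranking the 3 terms shows the dominant one is 7 · n^3 · (log n)^2. Hence f(n) ∈ Θ(n^3 · (log n)^2).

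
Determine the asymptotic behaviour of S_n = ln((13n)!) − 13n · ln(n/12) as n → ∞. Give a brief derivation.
S_n ~ 13n · (ln 156 − 1) + O(ln n)

Stirling: ln((13n)!) = 13n ln(13n) − 13n + O(ln n).
  S_n = 13n ln(13n) − 13n − 13n ln(n/12) + O(ln n)
      = 13n ln(13n) − 13n ln n + 13n ln 12 − 13n + O(ln n)
      = 13n ln 13 + 13n ln 12 − 13n + O(ln n)
      = 13n (ln 156 − 1) + O(ln n).
Numerically ln(156) − 1 ≈ 4.0499.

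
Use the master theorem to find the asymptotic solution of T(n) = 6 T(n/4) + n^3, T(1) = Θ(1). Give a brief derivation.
T(n) = Θ(n^3)

log_4 6 ≈ 1.292. f(n) = n^3 dominates n^(log_4 6) since 3 > 1.292, and the regularity condition a·f(n/b) = 6·(n/4)^3 = (6/64)·n^3 ≤ c·f(n) holds with c = 6/64 ≈ 0.0938 < 1. So this is Case 3: T(n) = Θ(f(n)) = Θ(n^3).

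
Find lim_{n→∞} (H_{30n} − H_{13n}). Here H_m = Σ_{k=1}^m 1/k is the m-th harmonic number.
lim = ln(30/13)

Euler-Maclaurin gives H_m = ln m + γ + 1/(2m) + O(1/m^2). The γ and O(1/m) terms cancel in the difference:
  H_{30n} − H_{13n} = ln(30n) − ln(13n) + O(1/n) = ln(30/13) + O(1/n).
Hence the limit is ln(30/13).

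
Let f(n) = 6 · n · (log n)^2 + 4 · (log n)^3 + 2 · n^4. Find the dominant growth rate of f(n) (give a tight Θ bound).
f(n) ∈ Θ(n^4)

Compare the terms by growth order. For large n, n^a · (log n)^b dominates n^a' · (log n)^b' iff a > a', or (a = a' and b > b'). Ranking the 3 terms shows the dominant one is 2 · n^4. Hence f(n) ∈ Θ(n^4).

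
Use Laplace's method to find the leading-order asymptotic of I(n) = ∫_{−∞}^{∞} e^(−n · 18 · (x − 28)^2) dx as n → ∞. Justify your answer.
I(n) = sqrt(π/(18n))

Here φ(x) = 18 · (x − 28)^2 has its unique minimum at x* = 28 with φ(x*) = 0 and φ''(x*) = 36. Laplace's method gives
  I(n) ~ e^(−n φ(x*)) · sqrt(2π / (n · φ''(x*))) = sqrt(2π / (36n)) = sqrt(π/(18n)).
This is exact: substituting u = (x − 28)·sqrt(18n) gives I(n) = (1/sqrt(18n)) ∫_{−∞}^{∞} e^(−u^2) du = sqrt(π/(18n)).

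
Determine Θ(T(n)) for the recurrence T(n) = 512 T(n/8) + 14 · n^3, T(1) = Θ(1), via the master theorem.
T(n) = Θ(n^3 log n)

log_8 512 = 3, and f(n) = 14 · n^3 = Θ(n^(log_8 512)). This is Case 2 of the master theorem: T(n) = Θ(f(n) · log n) = Θ(n^3 log n).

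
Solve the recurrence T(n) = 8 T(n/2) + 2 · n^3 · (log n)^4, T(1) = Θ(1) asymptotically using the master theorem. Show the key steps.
T(n) = Θ(n^3 · (log n)^5)

Here log_2 8 = 3 and f(n) = 2 · n^3 · (log n)^4 = Θ(n^(log_2 8) · (log n)^4). This is the extended Case 2 of the master theorem (f matches the critical exponent up to log factors), giving T(n) = Θ(n^(log_2 8) · (log n)^(4+1)) = Θ(n^3 · (log n)^5).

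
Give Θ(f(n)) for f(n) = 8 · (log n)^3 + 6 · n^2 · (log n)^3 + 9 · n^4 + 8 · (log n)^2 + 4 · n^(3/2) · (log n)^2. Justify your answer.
f(n) ∈ Θ(n^4)

Compare the terms by growth order. For large n, n^a · (log n)^b dominates n^a' · (log n)^b' iff a > a', or (a = a' and b > b'). Ranking the 5 terms shows the dominant one is 9 · n^4. Hence f(n) ∈ Θ(n^4).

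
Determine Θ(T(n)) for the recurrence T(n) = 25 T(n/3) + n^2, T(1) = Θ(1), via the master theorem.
T(n) = Θ(n^(log_3 25))

Master theorem: compare f(n) = n^2 to n^(log_3 25) where log_3 25 ≈ 2.930. Since 2 < log_3 25, we have f(n) = O(n^(log_3 25 − ε)) for some ε > 0 — Case 1. Hence T(n) = Θ(n^(log_3 25)).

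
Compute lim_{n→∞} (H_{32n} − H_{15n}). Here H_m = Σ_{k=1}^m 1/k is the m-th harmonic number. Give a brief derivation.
lim = ln(32/15)

Euler-Maclaurin gives H_m = ln m + γ + 1/(2m) + O(1/m^2). The γ and O(1/m) terms cancel in the difference:
  H_{32n} − H_{15n} = ln(32n) − ln(15n) + O(1/n) = ln(32/15) + O(1/n).
Hence the limit is ln(32/15).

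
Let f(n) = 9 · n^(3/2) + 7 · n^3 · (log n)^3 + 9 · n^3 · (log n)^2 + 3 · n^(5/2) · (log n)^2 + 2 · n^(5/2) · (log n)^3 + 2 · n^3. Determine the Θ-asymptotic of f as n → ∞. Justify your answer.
f(n) ∈ Θ(n^3 · (log n)^3)

Compare the terms by growth order. For large n, n^a · (log n)^b dominates n^a' · (log n)^b' iff a > a', or (a = a' and b > b'). Ranking the 6 terms shows the dominant one is 7 · n^3 · (log n)^3. Hence f(n) ∈ Θ(n^3 · (log n)^3).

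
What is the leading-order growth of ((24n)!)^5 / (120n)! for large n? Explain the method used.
((24n)!)^5/(120n)! ~ ((2π·24n)^(4/2) / sqrt(5)) · 5^(−5·24n)  →  0

Write N = 24n. Stirling: N! ~ sqrt(2π N)(N/e)^N and (5N)! ~ sqrt(2π·5N)·(5N/e)^(5N).
  (N!)^5/(5N)! ~ (2π N)^(5/2) (N/e)^(5N) / [sqrt(2π·5N) (5N/e)^(5N)]
     = (2π N)^(5/2) / sqrt(2π·5N) · (N/(5N))^(5N)
     = (2π N)^((5−1)/2) / sqrt(5) · 5^(−5N).
Since 5^5 > 1, the factor 5^(−5N) decays exponentially, so the ratio → 0. Substituting N = 24n gives the stated form.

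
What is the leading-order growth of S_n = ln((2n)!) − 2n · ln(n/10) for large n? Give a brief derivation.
S_n ~ 2n · (ln 20 − 1) + O(ln n)

Stirling: ln((2n)!) = 2n ln(2n) − 2n + O(ln n).
  S_n = 2n ln(2n) − 2n − 2n ln(n/10) + O(ln n)
      = 2n ln(2n) − 2n ln n + 2n ln 10 − 2n + O(ln n)
      = 2n ln 2 + 2n ln 10 − 2n + O(ln n)
      = 2n (ln 20 − 1) + O(ln n).
Numerically ln(20) − 1 ≈ 1.9957.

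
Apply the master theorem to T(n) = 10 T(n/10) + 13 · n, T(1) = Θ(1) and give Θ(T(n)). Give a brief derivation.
T(n) = Θ(n log n)

log_10 10 = 1, and f(n) = 13 · n = Θ(n^(log_10 10)). This is Case 2 of the master theorem: T(n) = Θ(f(n) · log n) = Θ(n log n).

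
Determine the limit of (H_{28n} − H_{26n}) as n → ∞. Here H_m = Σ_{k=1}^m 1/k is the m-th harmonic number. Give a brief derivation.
lim = ln(28/26) = ln(14/13)

Euler-Maclaurin gives H_m = ln m + γ + 1/(2m) + O(1/m^2). The γ and O(1/m) terms cancel in the difference:
  H_{28n} − H_{26n} = ln(28n) − ln(26n) + O(1/n) = ln(28/26) + O(1/n).
Hence the limit is ln(28/26) = ln(14/13).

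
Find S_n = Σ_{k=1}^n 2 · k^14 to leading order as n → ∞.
S_n ~ 2 · n^15 / 15

By integral comparison (Euler-Maclaurin), Σ_{k=1}^n 2 · k^14 = 2 · ∫_0^n x^14 dx + O(n^14) = 2 · n^15/15 + O(n^14). (Equivalently, Faulhaber's formula gives the same leading term.)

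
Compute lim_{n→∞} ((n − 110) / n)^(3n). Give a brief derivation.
lim = e^(−330)

Rewrite as (1 − 110/n)^(3n). By the standard limit (1 + x/n)^n → e^x, we have (1 − 110/n)^n → e^(−110), and raising to the 3rd power gives e^(−330).
More precisely, ln[(1 − 110/n)^(3n)] = 3n · ln(1 − 110/n) = 3n · (-110/n + O(1/n^2)) = -330 + O(1/n) → -330.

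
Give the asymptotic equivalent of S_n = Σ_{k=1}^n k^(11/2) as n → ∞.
S_n ~ (2/13) · n^(13/2)

Integral comparison: Σ_{k=1}^n k^(11/2) = ∫_0^n x^(11/2) dx + O(n^(11/2)). The integral is n^(1 + 11/2) / (1 + 11/2) = n^((11+2)/2) / ((11+2)/2) = (2/13) · n^(13/2).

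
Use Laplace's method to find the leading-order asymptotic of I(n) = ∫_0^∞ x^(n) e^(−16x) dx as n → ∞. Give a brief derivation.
I(n) ~ (sqrt(2π·n) / 16) · (n/(16e))^(n)

Write the integrand as exp(n ln x − 16x) and set f(x) = n ln x − 16x. Then f'(x) = n/x − 16 = 0 at x* = n/16, and f''(x*) = −n/x*^2 = −16^2/(n). Laplace's method (interior maximum) gives
  I(n) ~ e^(f(x*)) · sqrt(2π / |f''(x*)|)
        = exp(n ln(n/16) − n) · sqrt(2π · n / 16^2)
        = (n/16)^(n) e^(−n) · sqrt(2π·n) / 16
        = (sqrt(2π·n) / 16) · (n/(16e))^(n).
This matches Γ(n+1)/16^(n+1) with Stirling applied to Γ.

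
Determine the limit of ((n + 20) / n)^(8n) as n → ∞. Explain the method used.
lim = e^160

Rewrite as (1 + 20/n)^(8n). By the standard limit (1 + x/n)^n → e^x, we have (1 + 20/n)^n → e^20, and raising to the 8th power gives e^160.
More precisely, ln[(1 + 20/n)^(8n)] = 8n · ln(1 + 20/n) = 8n · (20/n + O(1/n^2)) = 160 + O(1/n) → 160.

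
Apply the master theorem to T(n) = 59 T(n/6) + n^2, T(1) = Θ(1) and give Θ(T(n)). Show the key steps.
T(n) = Θ(n^(log_6 59))

Master theorem: compare f(n) = n^2 to n^(log_6 59) where log_6 59 ≈ 2.276. Since 2 < log_6 59, we have f(n) = O(n^(log_6 59 − ε)) for some ε > 0 — Case 1. Hence T(n) = Θ(n^(log_6 59)).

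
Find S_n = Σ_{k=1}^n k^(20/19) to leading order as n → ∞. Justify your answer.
S_n ~ (19/39) · n^(39/19)

Integral comparison: Σ_{k=1}^n k^(20/19) = ∫_0^n x^(20/19) dx + O(n^(20/19)). The integral is n^(1 + 20/19) / (1 + 20/19) = n^((20+19)/19) / ((20+19)/19) = (19/39) · n^(39/19).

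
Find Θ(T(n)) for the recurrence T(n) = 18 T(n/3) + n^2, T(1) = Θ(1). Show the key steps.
T(n) = Θ(n^(log_3 18))

Master theorem: compare f(n) = n^2 to n^(log_3 18) where log_3 18 ≈ 2.631. Since 2 < log_3 18, we have f(n) = O(n^(log_3 18 − ε)) for some ε > 0 — Case 1. Hence T(n) = Θ(n^(log_3 18)).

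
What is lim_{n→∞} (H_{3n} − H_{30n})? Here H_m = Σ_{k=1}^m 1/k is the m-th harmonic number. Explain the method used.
lim = ln(3/30) = −ln 10

Euler-Maclaurin gives H_m = ln m + γ + 1/(2m) + O(1/m^2). The γ and O(1/m) terms cancel in the difference:
  H_{3n} − H_{30n} = ln(3n) − ln(30n) + O(1/n) = ln(3/30) + O(1/n).
Hence the limit is ln(3/30) = −ln 10.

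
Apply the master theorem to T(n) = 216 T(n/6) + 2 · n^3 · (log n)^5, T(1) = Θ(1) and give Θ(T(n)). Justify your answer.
T(n) = Θ(n^3 · (log n)^6)

Here log_6 216 = 3 and f(n) = 2 · n^3 · (log n)^5 = Θ(n^(log_6 216) · (log n)^5). This is the extended Case 2 of the master theorem (f matches the critical exponent up to log factors), giving T(n) = Θ(n^(log_6 216) · (log n)^(5+1)) = Θ(n^3 · (log n)^6).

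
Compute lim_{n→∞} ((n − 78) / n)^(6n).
lim = e^(−468)

Rewrite as (1 − 78/n)^(6n). By the standard limit (1 + x/n)^n → e^x, we have (1 − 78/n)^n → e^(−78), and raising to the 6th power gives e^(−468).
More precisely, ln[(1 − 78/n)^(6n)] = 6n · ln(1 − 78/n) = 6n · (-78/n + O(1/n^2)) = -468 + O(1/n) → -468.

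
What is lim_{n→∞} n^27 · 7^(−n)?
lim = 0

Exponentials with base > 1 dominate every fixed polynomial: for any fixed c, n^c / 7^n → 0 as n → ∞ (e.g. by the ratio test, or by writing 7^n = e^(n ln 7) and noting e^(n ln 7) / n^c → ∞). Hence n^27 · 7^(−n) = n^27 / 7^n → 0.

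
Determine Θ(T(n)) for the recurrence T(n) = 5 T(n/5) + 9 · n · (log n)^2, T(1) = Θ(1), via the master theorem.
T(n) = Θ(n · (log n)^3)

Here log_5 5 = 1 and f(n) = 9 · n · (log n)^2 = Θ(n^(log_5 5) · (log n)^2). This is the extended Case 2 of the master theorem (f matches the critical exponent up to log factors), giving T(n) = Θ(n^(log_5 5) · (log n)^(2+1)) = Θ(n · (log n)^3).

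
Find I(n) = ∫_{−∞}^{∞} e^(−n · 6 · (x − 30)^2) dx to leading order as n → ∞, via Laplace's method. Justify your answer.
I(n) = sqrt(π/(6n))

Here φ(x) = 6 · (x − 30)^2 has its unique minimum at x* = 30 with φ(x*) = 0 and φ''(x*) = 12. Laplace's method gives
  I(n) ~ e^(−n φ(x*)) · sqrt(2π / (n · φ''(x*))) = sqrt(2π / (12n)) = sqrt(π/(6n)).
This is exact: substituting u = (x − 30)·sqrt(6n) gives I(n) = (1/sqrt(6n)) ∫_{−∞}^{∞} e^(−u^2) du = sqrt(π/(6n)).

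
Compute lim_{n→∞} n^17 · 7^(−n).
lim = 0

Exponentials with base > 1 dominate every fixed polynomial: for any fixed c, n^c / 7^n → 0 as n → ∞ (e.g. by the ratio test, or by writing 7^n = e^(n ln 7) and noting e^(n ln 7) / n^c → ∞). Hence n^17 · 7^(−n) = n^17 / 7^n → 0.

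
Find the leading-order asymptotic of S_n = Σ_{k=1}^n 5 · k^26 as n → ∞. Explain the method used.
S_n ~ 5 · n^27 / 27

By integral comparison (Euler-Maclaurin), Σ_{k=1}^n 5 · k^26 = 5 · ∫_0^n x^26 dx + O(n^26) = 5 · n^27/27 + O(n^26). (Equivalently, Faulhaber's formula gives the same leading term.)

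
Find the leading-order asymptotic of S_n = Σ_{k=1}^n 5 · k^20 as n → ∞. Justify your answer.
S_n ~ 5 · n^21 / 21

By integral comparison (Euler-Maclaurin), Σ_{k=1}^n 5 · k^20 = 5 · ∫_0^n x^20 dx + O(n^20) = 5 · n^21/21 + O(n^20). (Equivalently, Faulhaber's formula gives the same leading term.)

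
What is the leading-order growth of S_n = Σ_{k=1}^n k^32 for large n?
S_n ~ n^33 / 33

By integral comparison (Euler-Maclaurin), Σ_{k=1}^n k^32 = ∫_0^n x^32 dx + O(n^32) = n^33/33 + O(n^32). (Equivalently, Faulhaber's formula gives the same leading term.)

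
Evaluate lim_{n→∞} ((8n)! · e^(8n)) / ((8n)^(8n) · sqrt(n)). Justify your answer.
lim = sqrt(2π·8)

Stirling: (8n)! ~ sqrt(2π·8n) · (8n/e)^(8n). Hence
  (8n)! · e^(8n) / (8n)^(8n) ~ sqrt(2π·8n).
Dividing by sqrt(n): sqrt(2π·8n) / sqrt(n) = sqrt(2π·8) · n^((1−1)/2), so the limit is sqrt(2π·8).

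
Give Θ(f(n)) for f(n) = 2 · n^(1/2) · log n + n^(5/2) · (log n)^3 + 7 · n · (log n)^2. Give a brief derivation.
f(n) ∈ Θ(n^(5/2) · (log n)^3)

Compare the terms by growth order. For large n, n^a · (log n)^b dominates n^a' · (log n)^b' iff a > a', or (a = a' and b > b'). Ranking the 3 terms shows the dominant one is n^(5/2) · (log n)^3. Hence f(n) ∈ Θ(n^(5/2) · (log n)^3).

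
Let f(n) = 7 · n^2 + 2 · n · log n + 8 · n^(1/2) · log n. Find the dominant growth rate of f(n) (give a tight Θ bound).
f(n) ∈ Θ(n^2)

Compare the terms by growth order. For large n, n^a · (log n)^b dominates n^a' · (log n)^b' iff a > a', or (a = a' and b > b'). Ranking the 3 terms shows the dominant one is 7 · n^2. Hence f(n) ∈ Θ(n^2).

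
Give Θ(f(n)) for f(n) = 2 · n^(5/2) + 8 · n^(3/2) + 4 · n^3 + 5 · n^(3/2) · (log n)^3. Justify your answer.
f(n) ∈ Θ(n^3)

Compare the terms by growth order. For large n, n^a · (log n)^b dominates n^a' · (log n)^b' iff a > a', or (a = a' and b > b'). Ranking the 4 terms shows the dominant one is 4 · n^3. Hence f(n) ∈ Θ(n^3).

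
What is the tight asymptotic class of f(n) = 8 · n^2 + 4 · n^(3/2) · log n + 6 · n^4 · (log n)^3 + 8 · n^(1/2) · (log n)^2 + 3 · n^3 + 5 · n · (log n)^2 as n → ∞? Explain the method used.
f(n) ∈ Θ(n^4 · (log n)^3)

Compare the terms by growth order. For large n, n^a · (log n)^b dominates n^a' · (log n)^b' iff a > a', or (a = a' and b > b'). Ranking the 6 terms shows the dominant one is 6 · n^4 · (log n)^3. Hence f(n) ∈ Θ(n^4 · (log n)^3).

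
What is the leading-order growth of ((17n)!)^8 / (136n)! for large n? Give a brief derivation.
((17n)!)^8/(136n)! ~ ((2π·17n)^(7/2) / sqrt(8)) · 8^(−8·17n)  →  0

Write N = 17n. Stirling: N! ~ sqrt(2π N)(N/e)^N and (8N)! ~ sqrt(2π·8N)·(8N/e)^(8N).
  (N!)^8/(8N)! ~ (2π N)^(8/2) (N/e)^(8N) / [sqrt(2π·8N) (8N/e)^(8N)]
     = (2π N)^(8/2) / sqrt(2π·8N) · (N/(8N))^(8N)
     = (2π N)^((8−1)/2) / sqrt(8) · 8^(−8N).
Since 8^8 > 1, the factor 8^(−8N) decays exponentially, so the ratio → 0. Substituting N = 17n gives the stated form.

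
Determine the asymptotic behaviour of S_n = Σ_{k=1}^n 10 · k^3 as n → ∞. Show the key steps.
S_n ~ 5 · n^4 / 2

By integral comparison (Euler-Maclaurin), Σ_{k=1}^n 10 · k^3 = 10 · ∫_0^n x^3 dx + O(n^3) = 10 · n^4/4 = 5 · n^4 / 2 + O(n^3). (Equivalently, Faulhaber's formula gives the same leading term.)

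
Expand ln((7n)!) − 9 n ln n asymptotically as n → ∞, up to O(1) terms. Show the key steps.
ln((7n)!) − 9 n ln n = −2 n ln n + 7(ln 7 − 1) n + (1/2) ln(2π·7n) + O(1/n)

Stirling: ln((7n)!) = 7n ln(7n) − 7n + (1/2) ln(2π·7n) + O(1/n).
Expand 7n ln(7n) = 7n (ln n + ln 7) = 7n ln n + 7n ln 7.
Subtract 9n ln n: leading term is (7 − 9) n ln n = −2 n ln n. The next term is 7n ln 7 − 7n = 7(ln 7 − 1) n. Then the (1/2) ln(2π·7n) correction.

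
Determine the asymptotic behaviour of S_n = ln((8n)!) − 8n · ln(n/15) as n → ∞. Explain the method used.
S_n ~ 8n · (ln 120 − 1) + O(ln n)

Stirling: ln((8n)!) = 8n ln(8n) − 8n + O(ln n).
  S_n = 8n ln(8n) − 8n − 8n ln(n/15) + O(ln n)
      = 8n ln(8n) − 8n ln n + 8n ln 15 − 8n + O(ln n)
      = 8n ln 8 + 8n ln 15 − 8n + O(ln n)
      = 8n (ln 120 − 1) + O(ln n).
Numerically ln(120) − 1 ≈ 3.7875.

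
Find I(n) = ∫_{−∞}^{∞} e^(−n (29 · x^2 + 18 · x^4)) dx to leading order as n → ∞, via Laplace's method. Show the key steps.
I(n) ~ sqrt(π/(29n))

φ(x) = 29 · x^2 + 18 · x^4 has its unique global minimum at x* = 0 (since φ'(x) = 58x + 72x^3 = 0 only at x = 0 for real x with both coefficients positive, and φ → ∞ as |x| → ∞). At x* = 0, φ(0) = 0 and φ''(0) = 58. Laplace's method then gives
  I(n) ~ sqrt(2π / (n · φ''(0))) · e^(−n φ(0)) = sqrt(2π / (58n)) = sqrt(π/(29n)).
The 18 · x^4 term contributes only at subleading order (an O(1/n) relative correction).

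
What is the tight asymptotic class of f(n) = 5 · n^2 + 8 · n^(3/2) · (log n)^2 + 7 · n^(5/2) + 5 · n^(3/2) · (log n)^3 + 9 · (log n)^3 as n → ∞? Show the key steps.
f(n) ∈ Θ(n^(5/2))

Compare the terms by growth order. For large n, n^a · (log n)^b dominates n^a' · (log n)^b' iff a > a', or (a = a' and b > b'). Ranking the 5 terms shows the dominant one is 7 · n^(5/2). Hence f(n) ∈ Θ(n^(5/2)).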